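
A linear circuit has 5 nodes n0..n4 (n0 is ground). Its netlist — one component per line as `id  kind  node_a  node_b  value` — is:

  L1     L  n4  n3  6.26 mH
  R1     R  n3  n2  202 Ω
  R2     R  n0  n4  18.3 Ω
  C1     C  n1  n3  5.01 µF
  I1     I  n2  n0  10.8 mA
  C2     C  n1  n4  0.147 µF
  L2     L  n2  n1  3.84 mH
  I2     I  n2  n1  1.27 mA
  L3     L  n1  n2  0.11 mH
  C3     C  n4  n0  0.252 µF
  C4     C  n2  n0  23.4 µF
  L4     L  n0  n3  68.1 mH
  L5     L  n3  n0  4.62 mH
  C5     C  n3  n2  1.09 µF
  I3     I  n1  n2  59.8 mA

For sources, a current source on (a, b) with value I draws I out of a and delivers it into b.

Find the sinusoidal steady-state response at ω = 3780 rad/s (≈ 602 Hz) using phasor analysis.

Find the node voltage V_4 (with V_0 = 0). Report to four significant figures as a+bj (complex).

-0.01691-0.001969j V

Element admittances at ω=3780 rad/s:
  Y(L1) = 0.000-0.04226j S between n4,n3
  Y(R1) = 0.004950+0.000j S between n3,n2
  Y(R2) = 0.05464+0.000j S between n0,n4
  Y(C1) = 0.000+0.01894j S between n1,n3
  I1: injects 0.0108 A into n0 (from n2)
  Y(C2) = 0.000+0.0005557j S between n1,n4
  Y(L2) = 0.000-0.06889j S between n2,n1
  I2: injects 0.00127 A into n1 (from n2)
  Y(L3) = 0.000-2.405j S between n1,n2
  Y(C3) = 0.000+0.0009526j S between n4,n0
  Y(C4) = 0.000+0.08845j S between n2,n0
  Y(L4) = 0.000-0.003885j S between n0,n3
  Y(L5) = 0.000-0.05726j S between n3,n0
  Y(C5) = 0.000+0.004120j S between n3,n2
  I3: injects 0.0598 A into n2 (from n1)
Assemble and solve the 4×4 MNA system:
  V(n1)=-0.008144+0.07300j  V(n2)=-0.008190+0.09591j  V(n3)=-0.01387-0.02281j  V(n4)=-0.01691-0.001969j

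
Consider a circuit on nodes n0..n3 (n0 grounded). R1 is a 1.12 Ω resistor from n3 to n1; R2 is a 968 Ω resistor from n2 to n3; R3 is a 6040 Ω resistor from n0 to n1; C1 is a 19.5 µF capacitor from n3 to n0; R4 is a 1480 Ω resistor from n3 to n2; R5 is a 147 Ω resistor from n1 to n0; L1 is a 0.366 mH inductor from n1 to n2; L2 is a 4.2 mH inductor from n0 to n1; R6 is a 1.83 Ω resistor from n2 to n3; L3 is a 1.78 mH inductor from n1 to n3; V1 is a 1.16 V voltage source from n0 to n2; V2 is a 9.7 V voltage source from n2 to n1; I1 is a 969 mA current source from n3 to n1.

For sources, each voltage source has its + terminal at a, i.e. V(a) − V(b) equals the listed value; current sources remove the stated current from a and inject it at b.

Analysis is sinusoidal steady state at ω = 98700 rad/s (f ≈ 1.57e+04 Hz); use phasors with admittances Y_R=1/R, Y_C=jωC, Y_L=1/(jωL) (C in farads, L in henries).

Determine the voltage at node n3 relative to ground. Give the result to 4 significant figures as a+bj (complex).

MNA unknowns: 3 node voltages V₁..V_3 plus 2 source currents (V1, V2)
R1: Y=0.8929+0.000j on G[3,1]
R2: Y=0.001033+0.000j on G[2,3]
R3: Y=0.0001656+0.000j on G[0,1]
C1: Y=0.000+1.925j on G[3,0]
R4: Y=0.0006757+0.000j on G[3,2]
R5: Y=0.006803+0.000j on G[1,0]
L1: Y=0.000-0.02768j on G[1,2]
L2: Y=0.000-0.002412j on G[0,1]
R6: Y=0.5464+0.000j on G[2,3]
L3: Y=0.000-0.005692j on G[1,3]
V1: row V0−V2=1.16, i_V1 at 0,2
V2: row V2−V1=9.7, i_V2 at 2,1
I1: z[3]−=0.969, z[1]+=0.969
solve → V1=-10.86+0.000j, V2=-1.160+0.000j, V3=-2.807+3.781j
aux → i_V1=-7.353-5.377j, i_V2=-8.256-3.036j

-2.807+3.781j V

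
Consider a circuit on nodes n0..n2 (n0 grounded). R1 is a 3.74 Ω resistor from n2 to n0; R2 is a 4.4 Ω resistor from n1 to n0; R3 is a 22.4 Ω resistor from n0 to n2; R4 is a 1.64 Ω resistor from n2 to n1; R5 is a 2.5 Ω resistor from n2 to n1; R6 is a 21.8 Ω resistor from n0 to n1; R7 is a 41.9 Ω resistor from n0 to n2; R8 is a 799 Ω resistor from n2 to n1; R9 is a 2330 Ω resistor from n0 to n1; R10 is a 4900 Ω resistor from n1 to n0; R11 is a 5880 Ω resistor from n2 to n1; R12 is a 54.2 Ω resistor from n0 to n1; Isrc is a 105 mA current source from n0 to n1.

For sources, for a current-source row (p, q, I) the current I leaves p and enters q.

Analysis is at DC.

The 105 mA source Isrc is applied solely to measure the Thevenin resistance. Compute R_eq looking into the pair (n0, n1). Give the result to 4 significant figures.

Apply KCL at each of the 2 non-ground nodes and solve the resulting linear system.
Node n1: branches {R2, R4, R5, R6, R8, R9, R10, R11, R12, Isrc} → V_1 = 0.1929
Node n2: branches {R1, R3, R4, R5, R7, R8, R11} → V_2 = 0.1448

R_eq = 1.837 Ω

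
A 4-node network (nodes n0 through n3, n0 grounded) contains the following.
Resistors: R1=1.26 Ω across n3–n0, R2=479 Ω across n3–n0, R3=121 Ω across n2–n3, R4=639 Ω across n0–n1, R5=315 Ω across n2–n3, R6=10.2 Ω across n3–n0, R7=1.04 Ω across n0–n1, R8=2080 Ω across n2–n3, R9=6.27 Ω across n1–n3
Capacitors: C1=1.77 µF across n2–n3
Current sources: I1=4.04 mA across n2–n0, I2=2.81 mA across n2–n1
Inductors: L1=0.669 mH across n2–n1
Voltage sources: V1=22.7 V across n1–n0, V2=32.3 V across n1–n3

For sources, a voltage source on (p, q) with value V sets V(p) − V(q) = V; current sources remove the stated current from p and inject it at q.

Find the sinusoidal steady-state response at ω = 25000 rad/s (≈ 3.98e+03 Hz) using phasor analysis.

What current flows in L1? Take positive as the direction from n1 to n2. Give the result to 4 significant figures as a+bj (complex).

3.605+2.734j A

MNA unknowns: 3 node voltages V₁..V_3 plus 2 source currents (V1, V2)
R1: Y=0.7937+0.000j on G[3,0]
R2: Y=0.002088+0.000j on G[3,0]
C1: Y=0.000+0.04425j on G[2,3]
R3: Y=0.008264+0.000j on G[2,3]
R4: Y=0.001565+0.000j on G[0,1]
R5: Y=0.003175+0.000j on G[2,3]
R6: Y=0.09804+0.000j on G[3,0]
I1: z[2]−=0.00404, z[0]+=0.00404
R7: Y=0.9615+0.000j on G[0,1]
I2: z[2]−=0.00281, z[1]+=0.00281
R8: Y=0.0004808+0.000j on G[2,3]
L1: Y=0.000-0.05979j on G[2,1]
R9: Y=0.1595+0.000j on G[1,3]
V1: row V1−V0=22.7, i_V1 at 1,0
V2: row V1−V3=32.3, i_V2 at 1,3
solve → V1=22.70+0.000j, V2=68.43-60.29j, V3=-9.600+0.000j
aux → i_V1=-13.29+0.000j, i_V2=-17.33-2.734j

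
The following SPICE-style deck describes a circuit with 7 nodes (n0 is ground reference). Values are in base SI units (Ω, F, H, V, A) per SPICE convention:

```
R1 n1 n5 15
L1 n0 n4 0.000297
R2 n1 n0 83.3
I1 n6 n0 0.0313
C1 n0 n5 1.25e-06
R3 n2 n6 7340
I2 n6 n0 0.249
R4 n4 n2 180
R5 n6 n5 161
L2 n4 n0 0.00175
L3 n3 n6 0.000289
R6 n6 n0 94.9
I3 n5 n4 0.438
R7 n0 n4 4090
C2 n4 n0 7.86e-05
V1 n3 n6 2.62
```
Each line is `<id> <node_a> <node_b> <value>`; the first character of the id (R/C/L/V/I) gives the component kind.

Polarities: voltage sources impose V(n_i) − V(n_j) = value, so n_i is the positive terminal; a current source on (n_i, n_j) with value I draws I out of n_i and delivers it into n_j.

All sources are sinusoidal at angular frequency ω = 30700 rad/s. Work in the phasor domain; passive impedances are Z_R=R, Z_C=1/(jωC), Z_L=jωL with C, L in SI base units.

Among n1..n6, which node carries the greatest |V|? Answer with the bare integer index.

6

MNA unknowns: 6 node voltages V₁..V_6 plus 1 source current (V1)
R1: Y=0.06667+0.000j on G[1,5]
L1: Y=0.000-0.1097j on G[0,4]
R2: Y=0.01200+0.000j on G[1,0]
I1: z[6]−=0.0313, z[0]+=0.0313
C1: Y=0.000+0.03838j on G[0,5]
R3: Y=0.0001362+0.000j on G[2,6]
I2: z[6]−=0.249, z[0]+=0.249
R4: Y=0.005556+0.000j on G[4,2]
R5: Y=0.006211+0.000j on G[6,5]
L2: Y=0.000-0.01861j on G[4,0]
L3: Y=0.000-0.1127j on G[3,6]
R6: Y=0.01054+0.000j on G[6,0]
I3: z[5]−=0.438, z[4]+=0.438
R7: Y=0.0002445+0.000j on G[0,4]
C2: Y=0.000+2.413j on G[4,0]
V1: row V3−V6=2.62, i_V1 at 3,6
solve → V1=-3.868+10.53j, V2=-0.4373-0.07670j, V3=-15.66+4.570j, V4=0.0002975-0.1906j, V5=-4.565+12.42j, V6=-18.28+4.570j
aux → i_V1=0.000+0.2953j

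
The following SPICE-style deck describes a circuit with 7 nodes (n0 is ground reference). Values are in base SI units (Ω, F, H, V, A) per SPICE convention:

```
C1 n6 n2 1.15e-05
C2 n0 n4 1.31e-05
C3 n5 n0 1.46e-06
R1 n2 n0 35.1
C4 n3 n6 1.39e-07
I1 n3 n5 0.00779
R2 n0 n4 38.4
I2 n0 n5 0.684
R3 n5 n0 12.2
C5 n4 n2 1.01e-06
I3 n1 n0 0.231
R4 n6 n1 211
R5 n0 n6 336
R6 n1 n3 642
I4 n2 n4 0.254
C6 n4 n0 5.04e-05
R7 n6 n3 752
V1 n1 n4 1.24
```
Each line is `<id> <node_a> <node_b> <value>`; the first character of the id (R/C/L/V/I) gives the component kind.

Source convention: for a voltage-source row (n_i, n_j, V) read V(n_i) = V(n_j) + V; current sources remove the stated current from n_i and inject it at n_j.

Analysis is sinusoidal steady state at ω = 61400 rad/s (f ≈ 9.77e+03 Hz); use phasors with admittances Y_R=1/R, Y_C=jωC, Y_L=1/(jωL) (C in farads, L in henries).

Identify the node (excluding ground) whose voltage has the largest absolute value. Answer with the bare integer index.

5

Element admittances at ω=61400 rad/s:
  Y(C1) = 0.000+0.7061j S between n6,n2
  Y(C2) = 0.000+0.8043j S between n0,n4
  Y(C3) = 0.000+0.08964j S between n5,n0
  Y(R1) = 0.02849+0.000j S between n2,n0
  Y(C4) = 0.000+0.008535j S between n3,n6
  I1: injects 0.00779 A into n5 (from n3)
  Y(R2) = 0.02604+0.000j S between n0,n4
  I2: injects 0.684 A into n5 (from n0)
  Y(R3) = 0.08197+0.000j S between n5,n0
  Y(C5) = 0.000+0.06201j S between n4,n2
  I3: injects 0.231 A into n0 (from n1)
  Y(R4) = 0.004739+0.000j S between n6,n1
  Y(R5) = 0.002976+0.000j S between n0,n6
  Y(R6) = 0.001558+0.000j S between n1,n3
  I4: injects 0.254 A into n4 (from n2)
  Y(C6) = 0.000+3.095j S between n4,n0
  Y(R7) = 0.001330+0.000j S between n6,n3
  V1: constraint V(n1)−V(n4) = 1.24
Assemble and solve the 7×7 MNA system:
  V(n1)=1.216+0.04615j  V(n2)=-1.846+2.999j  V(n3)=-2.470+3.123j  V(n4)=-0.02450+0.04615j  V(n5)=3.843-4.203j  V(n6)=-1.885+2.974j
  i(V1)=-0.2514+0.01867j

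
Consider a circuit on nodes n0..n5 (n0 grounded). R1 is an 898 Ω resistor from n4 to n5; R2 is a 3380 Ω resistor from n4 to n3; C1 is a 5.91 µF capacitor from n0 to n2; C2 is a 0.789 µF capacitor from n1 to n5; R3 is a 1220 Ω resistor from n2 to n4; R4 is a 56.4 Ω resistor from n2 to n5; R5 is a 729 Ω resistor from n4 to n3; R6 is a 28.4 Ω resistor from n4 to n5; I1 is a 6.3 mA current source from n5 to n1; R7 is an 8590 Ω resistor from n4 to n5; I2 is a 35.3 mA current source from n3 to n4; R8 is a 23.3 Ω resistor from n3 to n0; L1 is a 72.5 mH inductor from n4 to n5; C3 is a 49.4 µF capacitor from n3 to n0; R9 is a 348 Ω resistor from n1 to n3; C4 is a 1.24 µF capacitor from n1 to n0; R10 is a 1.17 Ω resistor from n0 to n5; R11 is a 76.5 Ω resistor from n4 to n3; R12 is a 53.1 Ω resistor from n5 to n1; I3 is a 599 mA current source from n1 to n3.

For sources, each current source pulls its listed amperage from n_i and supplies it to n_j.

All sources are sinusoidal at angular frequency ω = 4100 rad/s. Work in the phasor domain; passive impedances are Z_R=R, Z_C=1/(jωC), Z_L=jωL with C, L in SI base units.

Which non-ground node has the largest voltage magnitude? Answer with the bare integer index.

Apply KCL at each of the 5 non-ground nodes and solve the resulting linear system.
Node n1: branches {C2, I1, R9, C4, R12, I3} → V_1 = -24.22+8.978j
Node n2: branches {C1, R3, R4} → V_2 = -0.1452+0.2440j
Node n3: branches {R2, R5, I2, R8, C3, R9, R11, I3} → V_3 = 0.7637-2.253j
Node n4: branches {R1, R2, R3, R5, R6, R7, I2, L1, R11} → V_4 = 0.5724-0.5083j
Node n5: branches {R1, C2, R4, R6, I1, R7, L1, R10, R12} → V_5 = -0.5119+0.08034j

1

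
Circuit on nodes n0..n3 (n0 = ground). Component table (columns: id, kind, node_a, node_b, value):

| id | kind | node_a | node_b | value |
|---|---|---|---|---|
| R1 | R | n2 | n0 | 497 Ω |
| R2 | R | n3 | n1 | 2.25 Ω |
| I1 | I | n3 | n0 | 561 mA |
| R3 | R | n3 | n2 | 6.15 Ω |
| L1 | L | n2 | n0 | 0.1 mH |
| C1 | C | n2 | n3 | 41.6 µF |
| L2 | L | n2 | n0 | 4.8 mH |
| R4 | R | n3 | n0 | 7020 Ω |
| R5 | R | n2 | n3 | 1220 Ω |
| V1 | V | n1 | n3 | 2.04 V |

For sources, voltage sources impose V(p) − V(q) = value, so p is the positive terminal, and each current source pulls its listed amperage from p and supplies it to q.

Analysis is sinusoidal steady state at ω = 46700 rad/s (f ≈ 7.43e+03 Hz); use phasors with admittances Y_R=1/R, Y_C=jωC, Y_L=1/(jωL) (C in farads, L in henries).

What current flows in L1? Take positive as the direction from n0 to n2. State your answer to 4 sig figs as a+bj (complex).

MNA unknowns: 3 node voltages V₁..V_3 plus 1 source current (V1)
R1: Y=0.002012+0.000j on G[2,0]
R2: Y=0.4444+0.000j on G[3,1]
I1: z[3]−=0.561, z[0]+=0.561
R3: Y=0.1626+0.000j on G[3,2]
L1: Y=0.000-0.2141j on G[2,0]
C1: Y=0.000+1.943j on G[2,3]
L2: Y=0.000-0.004461j on G[2,0]
R4: Y=0.0001425+0.000j on G[3,0]
R5: Y=0.0008197+0.000j on G[2,3]
V1: row V1−V3=2.04, i_V1 at 1,3
solve → V1=1.991-2.279j, V2=-0.02511-2.566j, V3=-0.04906-2.279j
aux → i_V1=-0.9067+0.000j

0.5495-0.005376j A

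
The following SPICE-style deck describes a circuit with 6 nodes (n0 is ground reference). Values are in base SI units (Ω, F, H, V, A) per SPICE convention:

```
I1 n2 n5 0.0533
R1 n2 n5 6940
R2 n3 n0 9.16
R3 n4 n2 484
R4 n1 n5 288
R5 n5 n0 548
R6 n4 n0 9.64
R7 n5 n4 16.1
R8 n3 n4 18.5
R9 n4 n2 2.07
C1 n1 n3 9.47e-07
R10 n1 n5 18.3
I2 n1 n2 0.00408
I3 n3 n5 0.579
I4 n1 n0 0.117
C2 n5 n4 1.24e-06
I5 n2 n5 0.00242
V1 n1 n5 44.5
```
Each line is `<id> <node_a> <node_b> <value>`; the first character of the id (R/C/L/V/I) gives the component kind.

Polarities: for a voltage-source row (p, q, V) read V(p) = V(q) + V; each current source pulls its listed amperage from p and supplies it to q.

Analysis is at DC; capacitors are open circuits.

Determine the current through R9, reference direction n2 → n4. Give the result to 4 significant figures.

MNA unknowns: 5 node voltages V₁..V_5 plus 1 source current (V1)
I1: z[2]−=0.0533, z[5]+=0.0533
R1: Y=0.0001441 on G[2,5]
R2: Y=0.1092 on G[3,0]
R3: Y=0.002066 on G[4,2]
R4: Y=0.003472 on G[1,5]
R5: Y=0.001825 on G[5,0]
R6: Y=0.1037 on G[4,0]
R7: Y=0.06211 on G[5,4]
R8: Y=0.05405 on G[3,4]
R9: Y=0.4831 on G[4,2]
C1: Y=0.000 on G[1,3]
R10: Y=0.05464 on G[1,5]
I2: z[1]−=0.00408, z[2]+=0.00408
I3: z[3]−=0.579, z[5]+=0.579
I4: z[1]−=0.117, z[0]+=0.117
C2: Y=0.000 on G[5,4]
I5: z[2]−=0.00242, z[5]+=0.00242
V1: row V1−V5=44.5, i_V1 at 1,5
solve → V1=54.27, V2=1.700, V3=-2.950, V4=1.805, V5=9.768
aux → i_V1=-2.707

-0.05026 A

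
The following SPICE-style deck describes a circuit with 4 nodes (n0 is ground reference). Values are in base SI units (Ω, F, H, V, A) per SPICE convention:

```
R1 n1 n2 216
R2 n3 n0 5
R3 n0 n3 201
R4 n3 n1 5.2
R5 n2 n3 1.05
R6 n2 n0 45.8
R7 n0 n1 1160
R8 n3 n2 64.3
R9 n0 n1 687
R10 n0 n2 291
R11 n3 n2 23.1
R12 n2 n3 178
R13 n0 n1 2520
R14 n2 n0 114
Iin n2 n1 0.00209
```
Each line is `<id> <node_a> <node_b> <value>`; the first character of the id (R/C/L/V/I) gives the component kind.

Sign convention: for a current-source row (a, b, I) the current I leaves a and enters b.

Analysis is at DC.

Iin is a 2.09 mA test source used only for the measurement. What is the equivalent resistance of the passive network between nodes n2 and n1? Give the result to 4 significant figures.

R_eq = 5.914 Ω

Apply KCL at each of the 3 non-ground nodes and solve the resulting linear system.
Node n1: branches {R1, R4, R7, R9, R13, Iin} → V_1 = 0.01058
Node n2: branches {R1, R5, R6, R8, R10, R11, R12, R14, Iin} → V_2 = -0.001783
Node n3: branches {R2, R3, R4, R5, R8, R11, R12} → V_3 = 0.0001561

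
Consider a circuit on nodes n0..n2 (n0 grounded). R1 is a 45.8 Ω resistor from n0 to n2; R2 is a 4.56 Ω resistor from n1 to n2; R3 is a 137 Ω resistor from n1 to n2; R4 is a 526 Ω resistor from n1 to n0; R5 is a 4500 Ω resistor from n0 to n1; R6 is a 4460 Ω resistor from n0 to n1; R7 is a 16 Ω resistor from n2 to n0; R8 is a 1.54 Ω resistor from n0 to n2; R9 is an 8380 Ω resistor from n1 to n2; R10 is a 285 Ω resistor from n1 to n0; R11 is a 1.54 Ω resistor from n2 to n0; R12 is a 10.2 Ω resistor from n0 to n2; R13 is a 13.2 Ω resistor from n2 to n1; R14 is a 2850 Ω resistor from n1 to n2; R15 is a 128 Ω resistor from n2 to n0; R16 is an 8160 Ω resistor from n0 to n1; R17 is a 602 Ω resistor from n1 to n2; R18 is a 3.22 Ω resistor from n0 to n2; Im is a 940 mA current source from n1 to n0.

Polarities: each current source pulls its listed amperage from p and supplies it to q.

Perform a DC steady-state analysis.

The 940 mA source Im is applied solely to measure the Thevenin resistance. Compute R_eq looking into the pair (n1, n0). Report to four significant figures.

Apply KCL at each of the 2 non-ground nodes and solve the resulting linear system.
Node n1: branches {R2, R3, R4, R5, R6, R9, R10, R13, R14, R16, R17, Im} → V_1 = -3.529
Node n2: branches {R1, R2, R3, R7, R8, R9, R11, R12, R13, R14, R15, R17, R18} → V_2 = -0.5107

R_eq = 3.754 Ω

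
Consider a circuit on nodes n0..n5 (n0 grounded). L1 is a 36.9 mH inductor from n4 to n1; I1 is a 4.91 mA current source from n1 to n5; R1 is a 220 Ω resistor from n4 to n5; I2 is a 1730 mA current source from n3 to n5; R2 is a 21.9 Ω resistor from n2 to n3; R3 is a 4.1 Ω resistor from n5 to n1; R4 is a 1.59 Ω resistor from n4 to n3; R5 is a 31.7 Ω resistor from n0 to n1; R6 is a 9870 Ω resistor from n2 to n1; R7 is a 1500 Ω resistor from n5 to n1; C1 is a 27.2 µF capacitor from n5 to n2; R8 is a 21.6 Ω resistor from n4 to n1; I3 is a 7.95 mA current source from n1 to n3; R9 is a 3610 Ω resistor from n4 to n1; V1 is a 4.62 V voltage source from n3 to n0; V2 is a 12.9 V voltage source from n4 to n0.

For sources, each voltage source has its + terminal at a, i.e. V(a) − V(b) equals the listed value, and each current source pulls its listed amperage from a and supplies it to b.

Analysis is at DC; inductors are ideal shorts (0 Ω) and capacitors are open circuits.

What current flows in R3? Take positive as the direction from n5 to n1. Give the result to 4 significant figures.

1.699 A

MNA unknowns: 5 node voltages V₁..V_5 plus 3 source currents (L1, V1, V2)
L1: row V4−V1=0, i_L1 at 4,1
I1: z[1]−=0.00491, z[5]+=0.00491
R1: Y=0.004545 on G[4,5]
I2: z[3]−=1.73, z[5]+=1.73
R2: Y=0.04566 on G[2,3]
R3: Y=0.2439 on G[5,1]
R4: Y=0.6289 on G[4,3]
R5: Y=0.03155 on G[0,1]
R6: Y=0.0001013 on G[2,1]
R7: Y=0.0006667 on G[5,1]
C1: Y=0.000 on G[5,2]
R8: Y=0.04630 on G[4,1]
I3: z[1]−=0.00795, z[3]+=0.00795
R9: Y=0.0002770 on G[4,1]
V1: row V3−V0=4.62, i_V1 at 3,0
V2: row V4−V0=12.9, i_V2 at 4,0
solve → V1=12.90, V2=4.638, V3=4.620, V4=12.90, V5=19.86
aux → i_L1=-1.283, i_V1=3.486, i_V2=-3.893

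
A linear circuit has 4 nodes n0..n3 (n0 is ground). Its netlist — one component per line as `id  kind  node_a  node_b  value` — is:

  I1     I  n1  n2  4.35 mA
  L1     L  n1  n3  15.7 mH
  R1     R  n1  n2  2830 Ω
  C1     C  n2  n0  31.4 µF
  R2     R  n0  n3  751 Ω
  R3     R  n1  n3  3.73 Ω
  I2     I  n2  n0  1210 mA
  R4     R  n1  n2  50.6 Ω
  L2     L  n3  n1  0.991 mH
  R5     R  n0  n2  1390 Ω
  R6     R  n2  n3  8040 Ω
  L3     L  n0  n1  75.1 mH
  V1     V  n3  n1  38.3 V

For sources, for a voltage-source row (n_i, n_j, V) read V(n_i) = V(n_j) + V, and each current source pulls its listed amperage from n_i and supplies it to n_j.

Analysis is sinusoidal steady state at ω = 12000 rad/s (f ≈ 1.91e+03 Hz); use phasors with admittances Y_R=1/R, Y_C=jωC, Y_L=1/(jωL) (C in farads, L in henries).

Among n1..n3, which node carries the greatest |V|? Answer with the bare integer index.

MNA unknowns: 3 node voltages V₁..V_3 plus 1 source current (V1)
I1: z[1]−=0.00435, z[2]+=0.00435
L1: Y=0.000-0.005308j on G[1,3]
R1: Y=0.0003534+0.000j on G[1,2]
C1: Y=0.000+0.3768j on G[2,0]
R2: Y=0.001332+0.000j on G[0,3]
R3: Y=0.2681+0.000j on G[1,3]
I2: z[2]−=1.21, z[0]+=1.21
R4: Y=0.01976+0.000j on G[1,2]
L2: Y=0.000-0.08409j on G[3,1]
R5: Y=0.0007194+0.000j on G[0,2]
R6: Y=0.0001244+0.000j on G[2,3]
L3: Y=0.000-0.001110j on G[0,1]
V1: row V3−V1=38.3, i_V1 at 3,1
solve → V1=-2.964+2.986j, V2=-0.02567+3.345j, V3=35.34+2.986j
aux → i_V1=-10.32+3.420j

3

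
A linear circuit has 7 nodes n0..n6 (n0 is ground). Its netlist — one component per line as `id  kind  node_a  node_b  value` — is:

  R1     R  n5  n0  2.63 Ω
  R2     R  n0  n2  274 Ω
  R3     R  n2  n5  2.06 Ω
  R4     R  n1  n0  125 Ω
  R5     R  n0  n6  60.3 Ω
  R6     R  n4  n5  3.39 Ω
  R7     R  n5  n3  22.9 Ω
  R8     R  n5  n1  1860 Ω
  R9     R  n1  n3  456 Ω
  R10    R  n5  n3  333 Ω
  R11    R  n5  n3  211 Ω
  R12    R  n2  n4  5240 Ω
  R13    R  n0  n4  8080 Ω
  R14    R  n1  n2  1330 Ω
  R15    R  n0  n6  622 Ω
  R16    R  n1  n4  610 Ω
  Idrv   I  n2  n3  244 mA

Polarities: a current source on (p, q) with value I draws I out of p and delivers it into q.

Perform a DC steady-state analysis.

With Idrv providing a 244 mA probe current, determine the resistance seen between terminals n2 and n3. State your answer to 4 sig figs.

Element admittances at DC:
  Y(R1) = 0.3802 S between n5,n0
  Y(R2) = 0.003650 S between n0,n2
  Y(R3) = 0.4854 S between n2,n5
  Y(R4) = 0.008000 S between n1,n0
  Y(R5) = 0.01658 S between n0,n6
  Y(R6) = 0.2950 S between n4,n5
  Y(R7) = 0.04367 S between n5,n3
  Y(R8) = 0.0005376 S between n5,n1
  Y(R9) = 0.002193 S between n1,n3
  Y(R10) = 0.003003 S between n5,n3
  Y(R11) = 0.004739 S between n5,n3
  Y(R12) = 0.0001908 S between n2,n4
  Y(R13) = 0.0001238 S between n0,n4
  Y(R14) = 0.0007519 S between n1,n2
  Y(R15) = 0.001608 S between n0,n6
  Y(R16) = 0.001639 S between n1,n4
  Idrv: injects 0.244 A into n3 (from n2)
Assemble and solve the 6×6 MNA system:
  V(n1)=0.7337  V(n2)=-0.5073  V(n3)=4.572  V(n4)=-0.006772  V(n5)=-0.01057  V(n6)=0.000

R_eq = 20.82 Ω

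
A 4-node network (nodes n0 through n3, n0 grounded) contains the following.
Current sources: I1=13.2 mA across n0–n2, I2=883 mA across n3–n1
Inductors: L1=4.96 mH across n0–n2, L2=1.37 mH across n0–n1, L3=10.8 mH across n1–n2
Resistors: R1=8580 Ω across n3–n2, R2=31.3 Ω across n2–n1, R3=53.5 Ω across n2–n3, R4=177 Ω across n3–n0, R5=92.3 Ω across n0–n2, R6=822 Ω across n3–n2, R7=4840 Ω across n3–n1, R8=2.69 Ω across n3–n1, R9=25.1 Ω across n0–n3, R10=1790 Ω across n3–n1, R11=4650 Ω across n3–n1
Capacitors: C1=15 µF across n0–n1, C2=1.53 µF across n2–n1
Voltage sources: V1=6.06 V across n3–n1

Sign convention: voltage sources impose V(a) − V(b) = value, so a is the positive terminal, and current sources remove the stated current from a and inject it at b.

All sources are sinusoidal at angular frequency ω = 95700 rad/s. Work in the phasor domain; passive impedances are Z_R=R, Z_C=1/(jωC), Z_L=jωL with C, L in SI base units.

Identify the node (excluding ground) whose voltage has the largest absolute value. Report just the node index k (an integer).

3

Element admittances at ω=95700 rad/s:
  I1: injects 0.0132 A into n2 (from n0)
  Y(L1) = 0.000-0.002107j S between n0,n2
  Y(R1) = 0.0001166+0.000j S between n3,n2
  Y(L2) = 0.000-0.007627j S between n0,n1
  Y(R2) = 0.03195+0.000j S between n2,n1
  Y(R3) = 0.01869+0.000j S between n2,n3
  Y(R4) = 0.005650+0.000j S between n3,n0
  Y(R5) = 0.01083+0.000j S between n0,n2
  Y(R6) = 0.001217+0.000j S between n3,n2
  Y(R7) = 0.0002066+0.000j S between n3,n1
  Y(L3) = 0.000-0.0009675j S between n1,n2
  Y(R8) = 0.3717+0.000j S between n3,n1
  Y(R9) = 0.03984+0.000j S between n0,n3
  Y(C1) = 0.000+1.435j S between n0,n1
  Y(C2) = 0.000+0.1464j S between n2,n1
  Y(R10) = 0.0005587+0.000j S between n3,n1
  I2: injects 0.883 A into n1 (from n3)
  Y(R11) = 0.0002151+0.000j S between n3,n1
  V1: constraint V(n3)−V(n1) = 6.06
Assemble and solve the 4×4 MNA system:
  V(n1)=-0.0008278+0.1854j  V(n2)=0.3315-0.6050j  V(n3)=6.059+0.1854j
  i(V1)=-3.532-0.02426j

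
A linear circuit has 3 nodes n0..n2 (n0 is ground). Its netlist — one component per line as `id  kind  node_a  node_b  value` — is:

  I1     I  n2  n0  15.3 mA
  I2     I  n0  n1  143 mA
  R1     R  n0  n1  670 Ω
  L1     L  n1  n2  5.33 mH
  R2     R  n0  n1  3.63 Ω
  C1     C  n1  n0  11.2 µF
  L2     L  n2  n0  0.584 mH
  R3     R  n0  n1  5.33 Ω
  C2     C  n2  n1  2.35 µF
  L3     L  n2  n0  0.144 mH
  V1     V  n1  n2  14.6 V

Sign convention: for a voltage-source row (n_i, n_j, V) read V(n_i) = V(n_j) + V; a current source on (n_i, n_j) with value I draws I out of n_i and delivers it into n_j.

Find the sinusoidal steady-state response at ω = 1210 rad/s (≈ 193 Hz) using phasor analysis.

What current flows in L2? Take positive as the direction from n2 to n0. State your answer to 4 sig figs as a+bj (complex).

Apply KCL at each of the 2 non-ground nodes and solve the resulting linear system.
Node n1: branches {I2, R1, L1, R2, C1, R3, C2, V1} → V_1 = 14.57-0.9299j
Node n2: branches {I1, L1, L2, C2, L3, V1} → V_2 = -0.03279-0.9299j
Source currents: i(V1)=-6.637+2.457j

-1.316+0.04640j A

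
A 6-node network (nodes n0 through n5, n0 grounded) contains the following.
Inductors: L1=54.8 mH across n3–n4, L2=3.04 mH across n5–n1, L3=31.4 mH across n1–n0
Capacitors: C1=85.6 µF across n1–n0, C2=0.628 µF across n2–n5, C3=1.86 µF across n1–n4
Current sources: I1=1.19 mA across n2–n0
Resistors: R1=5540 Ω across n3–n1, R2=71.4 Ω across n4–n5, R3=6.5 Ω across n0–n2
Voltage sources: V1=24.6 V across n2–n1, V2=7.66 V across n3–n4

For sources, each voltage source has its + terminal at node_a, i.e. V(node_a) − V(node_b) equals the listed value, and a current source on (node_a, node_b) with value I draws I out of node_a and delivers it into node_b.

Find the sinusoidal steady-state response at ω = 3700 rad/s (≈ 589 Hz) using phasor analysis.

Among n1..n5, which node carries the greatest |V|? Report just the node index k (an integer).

2

Element admittances at ω=3700 rad/s:
  Y(L1) = 0.000-0.004932j S between n3,n4
  Y(C1) = 0.000+0.3167j S between n1,n0
  I1: injects 0.00119 A into n0 (from n2)
  Y(R1) = 0.0001805+0.000j S between n3,n1
  Y(C2) = 0.000+0.002324j S between n2,n5
  Y(C3) = 0.000+0.006882j S between n1,n4
  Y(L2) = 0.000-0.08890j S between n5,n1
  Y(R2) = 0.01401+0.000j S between n4,n5
  Y(R3) = 0.1538+0.000j S between n0,n2
  Y(L3) = 0.000-0.008607j S between n1,n0
  V1: constraint V(n2)−V(n1) = 24.6
  V2: constraint V(n3)−V(n4) = 7.66
Assemble and solve the 7×7 MNA system:
  V(n1)=-4.911+9.835j  V(n2)=19.69+9.835j  V(n3)=2.107+10.16j  V(n4)=-5.553+10.16j  V(n5)=-5.621+9.846j
  i(V1)=-3.030-1.572j  i(V2)=-0.001267+0.03772j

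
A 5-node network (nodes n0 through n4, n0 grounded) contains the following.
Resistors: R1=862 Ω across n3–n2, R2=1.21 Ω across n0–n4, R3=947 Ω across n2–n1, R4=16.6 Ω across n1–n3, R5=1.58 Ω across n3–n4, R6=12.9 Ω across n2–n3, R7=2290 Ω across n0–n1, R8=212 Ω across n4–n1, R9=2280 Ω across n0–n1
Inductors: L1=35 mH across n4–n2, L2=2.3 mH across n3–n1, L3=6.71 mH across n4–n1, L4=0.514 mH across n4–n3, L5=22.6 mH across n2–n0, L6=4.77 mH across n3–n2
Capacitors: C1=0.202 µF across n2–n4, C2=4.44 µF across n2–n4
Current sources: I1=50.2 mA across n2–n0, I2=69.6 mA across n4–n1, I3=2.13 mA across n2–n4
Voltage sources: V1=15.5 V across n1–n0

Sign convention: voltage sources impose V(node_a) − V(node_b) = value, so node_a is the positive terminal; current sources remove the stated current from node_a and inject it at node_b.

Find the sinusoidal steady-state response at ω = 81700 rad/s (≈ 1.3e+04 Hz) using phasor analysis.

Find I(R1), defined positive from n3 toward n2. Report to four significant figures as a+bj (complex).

Apply KCL at each of the 4 non-ground nodes and solve the resulting linear system.
Node n1: branches {R3, L2, R4, R7, I2, L3, R8, R9, V1} → V_1 = 15.50+0.000j
Node n2: branches {R1, L1, R3, C1, I1, R6, L5, L6, I3, C2} → V_2 = 0.9473-0.2430j
Node n3: branches {R1, L2, R4, R5, R6, L4, L6} → V_3 = 2.077-0.1645j
Node n4: branches {R2, L1, C1, R5, I2, L3, R8, L4, I3, C2} → V_4 = 0.9366-0.1051j
Source currents: i(V1)=-0.8377+0.08734j

0.001311+9.102e-05j A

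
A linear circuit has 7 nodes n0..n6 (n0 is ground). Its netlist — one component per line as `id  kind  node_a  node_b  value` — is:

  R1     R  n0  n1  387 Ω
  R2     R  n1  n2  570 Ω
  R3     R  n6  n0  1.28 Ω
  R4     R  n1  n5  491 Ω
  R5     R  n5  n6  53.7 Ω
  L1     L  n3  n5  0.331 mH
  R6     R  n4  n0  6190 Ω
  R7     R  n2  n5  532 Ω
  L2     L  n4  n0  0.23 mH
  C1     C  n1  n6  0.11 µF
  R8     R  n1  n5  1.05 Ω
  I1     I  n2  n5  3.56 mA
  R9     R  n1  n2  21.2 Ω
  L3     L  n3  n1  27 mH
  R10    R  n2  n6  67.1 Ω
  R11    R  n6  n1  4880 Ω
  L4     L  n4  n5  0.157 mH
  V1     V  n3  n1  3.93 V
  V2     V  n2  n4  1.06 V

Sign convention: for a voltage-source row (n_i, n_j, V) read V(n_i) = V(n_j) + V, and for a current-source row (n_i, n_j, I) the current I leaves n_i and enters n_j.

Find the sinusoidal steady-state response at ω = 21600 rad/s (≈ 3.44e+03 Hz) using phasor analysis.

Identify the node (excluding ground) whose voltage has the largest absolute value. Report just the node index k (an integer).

MNA unknowns: 6 node voltages V₁..V_6 plus 2 source currents (V1, V2)
R1: Y=0.002584+0.000j on G[0,1]
R2: Y=0.001754+0.000j on G[1,2]
R3: Y=0.7812+0.000j on G[6,0]
R4: Y=0.002037+0.000j on G[1,5]
R5: Y=0.01862+0.000j on G[5,6]
L1: Y=0.000-0.1399j on G[3,5]
R6: Y=0.0001616+0.000j on G[4,0]
R7: Y=0.001880+0.000j on G[2,5]
L2: Y=0.000-0.2013j on G[4,0]
C1: Y=0.000+0.002376j on G[1,6]
R8: Y=0.9524+0.000j on G[1,5]
I1: z[2]−=0.00356, z[5]+=0.00356
R9: Y=0.04717+0.000j on G[1,2]
L3: Y=0.000-0.001715j on G[3,1]
R10: Y=0.01490+0.000j on G[2,6]
R11: Y=0.0002049+0.000j on G[6,1]
L4: Y=0.000-0.2949j on G[4,5]
V1: row V3−V1=3.93, i_V1 at 3,1
V2: row V2−V4=1.06, i_V2 at 2,4
solve → V1=0.1144+0.6235j, V2=1.072-0.08322j, V3=4.044+0.6235j, V4=0.01167-0.08322j, V5=0.1423+0.08989j, V6=0.02106+0.0009609j
aux → i_V1=-0.07463+0.5525j, i_V2=-0.06780+0.03615j

3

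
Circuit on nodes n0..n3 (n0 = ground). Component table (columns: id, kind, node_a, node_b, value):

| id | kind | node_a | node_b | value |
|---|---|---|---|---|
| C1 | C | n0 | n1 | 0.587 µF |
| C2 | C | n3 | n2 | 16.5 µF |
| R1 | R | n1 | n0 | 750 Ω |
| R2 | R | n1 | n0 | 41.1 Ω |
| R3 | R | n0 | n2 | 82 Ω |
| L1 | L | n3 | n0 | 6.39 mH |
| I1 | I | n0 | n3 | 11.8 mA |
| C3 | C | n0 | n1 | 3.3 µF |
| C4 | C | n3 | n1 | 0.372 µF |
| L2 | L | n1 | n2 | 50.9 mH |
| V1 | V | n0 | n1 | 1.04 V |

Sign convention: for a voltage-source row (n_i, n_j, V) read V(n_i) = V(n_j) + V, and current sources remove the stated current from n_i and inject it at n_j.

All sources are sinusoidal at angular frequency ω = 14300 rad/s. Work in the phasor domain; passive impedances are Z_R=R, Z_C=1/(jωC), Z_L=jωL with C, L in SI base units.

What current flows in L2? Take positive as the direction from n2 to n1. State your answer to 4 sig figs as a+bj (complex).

0.0002379-0.002651j A

MNA unknowns: 3 node voltages V₁..V_3 plus 1 source current (V1)
C1: Y=0.000+0.008394j on G[0,1]
C2: Y=0.000+0.2360j on G[3,2]
R1: Y=0.001333+0.000j on G[1,0]
R2: Y=0.02433+0.000j on G[1,0]
R3: Y=0.01220+0.000j on G[0,2]
L1: Y=0.000-0.01094j on G[3,0]
I1: z[0]−=0.0118, z[3]+=0.0118
C3: Y=0.000+0.04719j on G[0,1]
C4: Y=0.000+0.005320j on G[3,1]
L2: Y=0.000-0.001374j on G[1,2]
V1: row V0−V1=1.04, i_V1 at 0,1
solve → V1=-1.040+0.000j, V2=0.8899+0.1731j, V3=0.8876+0.1261j
aux → i_V1=-0.02626-0.06541j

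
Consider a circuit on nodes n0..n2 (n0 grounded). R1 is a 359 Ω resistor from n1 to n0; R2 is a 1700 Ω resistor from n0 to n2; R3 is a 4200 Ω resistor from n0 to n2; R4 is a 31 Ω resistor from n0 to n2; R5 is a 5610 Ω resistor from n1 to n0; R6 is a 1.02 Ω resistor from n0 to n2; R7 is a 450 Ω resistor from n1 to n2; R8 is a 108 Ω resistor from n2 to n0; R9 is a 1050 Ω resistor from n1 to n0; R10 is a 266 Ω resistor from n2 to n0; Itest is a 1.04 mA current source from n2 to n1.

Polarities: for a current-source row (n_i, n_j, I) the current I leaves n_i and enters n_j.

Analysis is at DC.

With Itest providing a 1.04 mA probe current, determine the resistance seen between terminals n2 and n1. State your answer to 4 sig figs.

R_eq = 163.3 Ω

Apply KCL at each of the 2 non-ground nodes and solve the resulting linear system.
Node n1: branches {R1, R5, R7, R9, Itest} → V_1 = 0.1692
Node n2: branches {R2, R3, R4, R6, R7, R8, R10, Itest} → V_2 = -0.0006455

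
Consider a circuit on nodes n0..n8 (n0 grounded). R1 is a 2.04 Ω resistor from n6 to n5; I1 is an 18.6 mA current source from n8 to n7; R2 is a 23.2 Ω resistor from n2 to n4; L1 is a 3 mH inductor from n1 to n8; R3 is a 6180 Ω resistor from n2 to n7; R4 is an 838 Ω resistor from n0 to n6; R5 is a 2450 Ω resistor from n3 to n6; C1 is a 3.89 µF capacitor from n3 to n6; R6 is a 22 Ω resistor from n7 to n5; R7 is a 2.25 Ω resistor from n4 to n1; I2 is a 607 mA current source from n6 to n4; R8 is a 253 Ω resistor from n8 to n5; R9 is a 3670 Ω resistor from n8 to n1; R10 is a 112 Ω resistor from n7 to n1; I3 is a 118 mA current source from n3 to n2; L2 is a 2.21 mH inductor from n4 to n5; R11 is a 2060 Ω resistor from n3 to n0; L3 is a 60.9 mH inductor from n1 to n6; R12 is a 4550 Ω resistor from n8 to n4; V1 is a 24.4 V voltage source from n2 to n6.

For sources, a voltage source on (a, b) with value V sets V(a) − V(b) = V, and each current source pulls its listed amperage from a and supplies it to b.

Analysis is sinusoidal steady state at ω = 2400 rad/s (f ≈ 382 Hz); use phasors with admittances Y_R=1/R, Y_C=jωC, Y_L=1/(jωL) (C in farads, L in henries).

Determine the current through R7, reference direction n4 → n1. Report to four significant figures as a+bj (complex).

0.07996+0.05033j A

Apply KCL at each of the 8 non-ground nodes and solve the resulting linear system.
Node n1: branches {L1, R7, R9, R10, L3} → V_1 = 4.812+3.023j
Node n2: branches {R2, R3, I3, V1} → V_2 = 24.69-3.631j
Node n3: branches {R5, C1, I3, R11} → V_3 = -0.7202+8.926j
Node n4: branches {R2, R7, I2, L2, R12} → V_4 = 4.992+3.136j
Node n5: branches {R1, R6, R8, L2} → V_5 = 3.178-4.163j
Node n6: branches {R1, R4, R5, C1, I2, L3, V1} → V_6 = 0.2930-3.631j
Node n7: branches {I1, R3, R6, R10} → V_7 = 3.850-2.985j
Node n8: branches {I1, L1, R8, R9, R12} → V_8 = 5.010+2.836j
Source currents: i(V1)=-0.7346+0.2918j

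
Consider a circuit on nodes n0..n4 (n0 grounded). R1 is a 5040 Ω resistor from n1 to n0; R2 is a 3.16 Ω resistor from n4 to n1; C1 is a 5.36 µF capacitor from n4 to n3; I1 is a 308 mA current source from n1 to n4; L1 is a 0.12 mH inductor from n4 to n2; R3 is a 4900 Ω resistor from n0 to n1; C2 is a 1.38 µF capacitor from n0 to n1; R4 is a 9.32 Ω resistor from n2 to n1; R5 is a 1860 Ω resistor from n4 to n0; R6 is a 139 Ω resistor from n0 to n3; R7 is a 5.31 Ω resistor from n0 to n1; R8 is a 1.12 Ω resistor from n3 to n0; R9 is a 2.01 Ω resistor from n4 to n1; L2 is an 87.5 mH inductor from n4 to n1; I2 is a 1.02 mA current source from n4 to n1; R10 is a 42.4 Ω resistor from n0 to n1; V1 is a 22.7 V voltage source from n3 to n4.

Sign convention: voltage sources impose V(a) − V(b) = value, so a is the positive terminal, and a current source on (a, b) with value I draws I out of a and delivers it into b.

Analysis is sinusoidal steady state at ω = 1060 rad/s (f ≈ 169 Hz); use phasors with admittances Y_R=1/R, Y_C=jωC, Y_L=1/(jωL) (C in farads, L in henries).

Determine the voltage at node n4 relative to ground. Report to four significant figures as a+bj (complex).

Element admittances at ω=1060 rad/s:
  Y(R1) = 0.0001984+0.000j S between n1,n0
  Y(R2) = 0.3165+0.000j S between n4,n1
  Y(C1) = 0.000+0.005682j S between n4,n3
  I1: injects 0.308 A into n4 (from n1)
  Y(L1) = 0.000-7.862j S between n4,n2
  Y(R3) = 0.0002041+0.000j S between n0,n1
  Y(C2) = 0.000+0.001463j S between n0,n1
  Y(R4) = 0.1073+0.000j S between n2,n1
  Y(R5) = 0.0005376+0.000j S between n4,n0
  Y(R6) = 0.007194+0.000j S between n0,n3
  Y(R7) = 0.1883+0.000j S between n0,n1
  Y(R8) = 0.8929+0.000j S between n3,n0
  Y(R9) = 0.4975+0.000j S between n4,n1
  Y(L2) = 0.000-0.01078j S between n4,n1
  I2: injects 0.00102 A into n1 (from n4)
  Y(R10) = 0.02358+0.000j S between n0,n1
  V1: constraint V(n3)−V(n4) = 22.7
Assemble and solve the 5×5 MNA system:
  V(n1)=-15.70+0.06417j  V(n2)=-18.99+0.05520j  V(n3)=3.715+0.01037j  V(n4)=-18.99+0.01037j
  i(V1)=-3.344-0.1383j

-18.99+0.01037j V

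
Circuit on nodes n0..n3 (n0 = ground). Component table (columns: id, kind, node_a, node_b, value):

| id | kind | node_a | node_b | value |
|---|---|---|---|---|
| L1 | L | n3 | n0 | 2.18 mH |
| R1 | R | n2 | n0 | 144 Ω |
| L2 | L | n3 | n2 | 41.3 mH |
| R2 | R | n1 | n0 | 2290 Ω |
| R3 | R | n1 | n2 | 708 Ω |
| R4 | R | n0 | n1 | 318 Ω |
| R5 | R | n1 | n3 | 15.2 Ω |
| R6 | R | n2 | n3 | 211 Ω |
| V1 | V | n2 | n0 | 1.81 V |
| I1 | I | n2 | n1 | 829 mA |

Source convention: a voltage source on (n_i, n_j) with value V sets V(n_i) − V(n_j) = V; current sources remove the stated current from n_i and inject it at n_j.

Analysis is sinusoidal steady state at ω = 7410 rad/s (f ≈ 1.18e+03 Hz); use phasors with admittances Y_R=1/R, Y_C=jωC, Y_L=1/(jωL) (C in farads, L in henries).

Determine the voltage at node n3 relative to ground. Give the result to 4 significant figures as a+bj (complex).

1.780+11.73j V

MNA unknowns: 3 node voltages V₁..V_3 plus 1 source current (V1)
L1: Y=0.000-0.06190j on G[3,0]
R1: Y=0.006944+0.000j on G[2,0]
L2: Y=0.000-0.003268j on G[3,2]
R2: Y=0.0004367+0.000j on G[1,0]
R3: Y=0.001412+0.000j on G[1,2]
R4: Y=0.003145+0.000j on G[0,1]
R5: Y=0.06579+0.000j on G[1,3]
R6: Y=0.004739+0.000j on G[2,3]
V1: row V2−V0=1.81, i_V1 at 2,0
I1: z[2]−=0.829, z[1]+=0.829
solve → V1=13.40+10.91j, V2=1.810+0.000j, V3=1.780+11.73j
aux → i_V1=-0.7870+0.07112j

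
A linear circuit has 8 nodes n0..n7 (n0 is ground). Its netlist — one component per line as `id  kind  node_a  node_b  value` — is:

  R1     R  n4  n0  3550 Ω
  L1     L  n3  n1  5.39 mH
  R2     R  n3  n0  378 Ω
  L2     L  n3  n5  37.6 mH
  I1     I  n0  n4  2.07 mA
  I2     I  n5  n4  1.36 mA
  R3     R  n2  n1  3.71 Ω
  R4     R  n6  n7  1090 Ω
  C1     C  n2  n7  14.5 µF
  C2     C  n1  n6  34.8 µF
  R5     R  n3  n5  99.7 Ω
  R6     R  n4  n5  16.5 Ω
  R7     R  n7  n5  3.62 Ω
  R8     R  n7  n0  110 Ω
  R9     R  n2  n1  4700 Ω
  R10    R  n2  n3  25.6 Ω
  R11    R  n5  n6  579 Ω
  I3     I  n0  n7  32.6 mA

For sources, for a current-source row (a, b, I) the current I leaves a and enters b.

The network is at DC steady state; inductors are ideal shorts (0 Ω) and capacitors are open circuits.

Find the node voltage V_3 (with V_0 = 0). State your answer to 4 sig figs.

Apply KCL at each of the 7 non-ground nodes and solve the resulting linear system.
Node n1: branches {L1, R3, C2, R9} → V_1 = 2.867
Node n2: branches {R3, C1, R9, R10} → V_2 = 2.867
Node n3: branches {L1, R2, L2, R5, R10} → V_3 = 2.867
Node n4: branches {R1, I1, I2, R6} → V_4 = 2.910
Node n5: branches {L2, I2, R5, R6, R7, R11} → V_5 = 2.867
Node n6: branches {R4, C2, R11} → V_6 = 2.874
Node n7: branches {R4, C1, R7, R8, I3} → V_7 = 2.889
Source currents: i(L1)=0.000, i(L2)=-0.007583

2.867 V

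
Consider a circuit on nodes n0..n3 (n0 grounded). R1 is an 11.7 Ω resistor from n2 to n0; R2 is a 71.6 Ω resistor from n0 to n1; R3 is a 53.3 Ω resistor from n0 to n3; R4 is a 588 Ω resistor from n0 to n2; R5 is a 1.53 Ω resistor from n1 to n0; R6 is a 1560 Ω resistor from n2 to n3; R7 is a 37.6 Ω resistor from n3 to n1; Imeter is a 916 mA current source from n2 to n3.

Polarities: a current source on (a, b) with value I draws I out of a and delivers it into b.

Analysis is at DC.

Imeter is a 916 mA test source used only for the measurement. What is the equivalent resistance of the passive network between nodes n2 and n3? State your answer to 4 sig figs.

Apply KCL at each of the 3 non-ground nodes and solve the resulting linear system.
Node n1: branches {R2, R5, R7} → V_1 = 0.7746
Node n2: branches {R1, R4, R6, Imeter} → V_2 = -10.28
Node n3: branches {R3, R6, R7, Imeter} → V_3 = 20.22

R_eq = 33.30 Ω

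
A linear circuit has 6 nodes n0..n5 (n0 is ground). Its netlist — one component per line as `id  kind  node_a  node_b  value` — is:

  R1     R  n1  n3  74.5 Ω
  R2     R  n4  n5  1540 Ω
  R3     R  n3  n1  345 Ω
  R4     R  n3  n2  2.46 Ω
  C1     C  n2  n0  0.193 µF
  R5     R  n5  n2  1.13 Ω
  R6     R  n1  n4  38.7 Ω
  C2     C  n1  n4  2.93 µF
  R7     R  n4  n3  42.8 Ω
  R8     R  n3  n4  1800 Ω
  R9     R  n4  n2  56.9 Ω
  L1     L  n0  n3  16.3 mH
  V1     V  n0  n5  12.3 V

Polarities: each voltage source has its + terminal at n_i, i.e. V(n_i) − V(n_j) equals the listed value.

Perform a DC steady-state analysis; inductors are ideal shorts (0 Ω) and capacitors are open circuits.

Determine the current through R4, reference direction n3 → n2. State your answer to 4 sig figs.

MNA unknowns: 5 node voltages V₁..V_5 plus 2 source currents (L1, V1)
R1: Y=0.01342 on G[1,3]
R2: Y=0.0006494 on G[4,5]
R3: Y=0.002899 on G[3,1]
R4: Y=0.4065 on G[3,2]
C1: Y=0.000 on G[2,0]
R5: Y=0.8850 on G[5,2]
R6: Y=0.02584 on G[1,4]
C2: Y=0.000 on G[1,4]
R7: Y=0.02336 on G[4,3]
R8: Y=0.0005556 on G[3,4]
R9: Y=0.01757 on G[4,2]
L1: row V0−V3=0, i_L1 at 0,3
V1: row V0−V5=12.3, i_V1 at 0,5
solve → V1=-1.820, V2=-8.355, V3=0.000, V4=-2.969, V5=-12.30
aux → i_L1=3.497, i_V1=-3.497

3.396 A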